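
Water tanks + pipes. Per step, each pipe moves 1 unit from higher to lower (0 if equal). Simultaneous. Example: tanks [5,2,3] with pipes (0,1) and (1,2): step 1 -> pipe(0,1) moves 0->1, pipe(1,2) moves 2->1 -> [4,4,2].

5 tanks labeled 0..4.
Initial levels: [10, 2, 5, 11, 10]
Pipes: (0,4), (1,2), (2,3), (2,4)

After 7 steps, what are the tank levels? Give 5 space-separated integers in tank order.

Step 1: flows [0=4,2->1,3->2,4->2] -> levels [10 3 6 10 9]
Step 2: flows [0->4,2->1,3->2,4->2] -> levels [9 4 7 9 9]
Step 3: flows [0=4,2->1,3->2,4->2] -> levels [9 5 8 8 8]
Step 4: flows [0->4,2->1,2=3,2=4] -> levels [8 6 7 8 9]
Step 5: flows [4->0,2->1,3->2,4->2] -> levels [9 7 8 7 7]
Step 6: flows [0->4,2->1,2->3,2->4] -> levels [8 8 5 8 9]
Step 7: flows [4->0,1->2,3->2,4->2] -> levels [9 7 8 7 7]

Answer: 9 7 8 7 7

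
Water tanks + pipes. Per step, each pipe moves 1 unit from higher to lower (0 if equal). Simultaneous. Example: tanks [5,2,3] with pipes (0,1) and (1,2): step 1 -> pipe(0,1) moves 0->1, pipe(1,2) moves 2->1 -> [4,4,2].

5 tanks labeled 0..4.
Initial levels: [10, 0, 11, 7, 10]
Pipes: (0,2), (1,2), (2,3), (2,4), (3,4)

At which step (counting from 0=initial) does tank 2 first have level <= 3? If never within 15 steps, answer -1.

Answer: -1

Derivation:
Step 1: flows [2->0,2->1,2->3,2->4,4->3] -> levels [11 1 7 9 10]
Step 2: flows [0->2,2->1,3->2,4->2,4->3] -> levels [10 2 9 9 8]
Step 3: flows [0->2,2->1,2=3,2->4,3->4] -> levels [9 3 8 8 10]
Step 4: flows [0->2,2->1,2=3,4->2,4->3] -> levels [8 4 9 9 8]
Step 5: flows [2->0,2->1,2=3,2->4,3->4] -> levels [9 5 6 8 10]
Step 6: flows [0->2,2->1,3->2,4->2,4->3] -> levels [8 6 8 8 8]
Step 7: flows [0=2,2->1,2=3,2=4,3=4] -> levels [8 7 7 8 8]
Step 8: flows [0->2,1=2,3->2,4->2,3=4] -> levels [7 7 10 7 7]
Step 9: flows [2->0,2->1,2->3,2->4,3=4] -> levels [8 8 6 8 8]
Step 10: flows [0->2,1->2,3->2,4->2,3=4] -> levels [7 7 10 7 7]
  -> period-2 cycle (repeats step 8); tank 2 never drops to <=3
Tank 2 never reaches <=3 within 15 steps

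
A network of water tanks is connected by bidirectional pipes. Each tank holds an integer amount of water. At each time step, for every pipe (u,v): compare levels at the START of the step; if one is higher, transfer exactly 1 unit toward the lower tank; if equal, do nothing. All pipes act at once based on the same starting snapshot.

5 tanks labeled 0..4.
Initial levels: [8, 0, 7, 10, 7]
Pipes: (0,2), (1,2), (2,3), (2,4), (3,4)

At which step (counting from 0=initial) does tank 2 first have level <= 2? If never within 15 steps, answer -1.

Step 1: flows [0->2,2->1,3->2,2=4,3->4] -> levels [7 1 8 8 8]
Step 2: flows [2->0,2->1,2=3,2=4,3=4] -> levels [8 2 6 8 8]
Step 3: flows [0->2,2->1,3->2,4->2,3=4] -> levels [7 3 8 7 7]
Step 4: flows [2->0,2->1,2->3,2->4,3=4] -> levels [8 4 4 8 8]
Step 5: flows [0->2,1=2,3->2,4->2,3=4] -> levels [7 4 7 7 7]
Step 6: flows [0=2,2->1,2=3,2=4,3=4] -> levels [7 5 6 7 7]
Step 7: flows [0->2,2->1,3->2,4->2,3=4] -> levels [6 6 8 6 6]
Step 8: flows [2->0,2->1,2->3,2->4,3=4] -> levels [7 7 4 7 7]
Step 9: flows [0->2,1->2,3->2,4->2,3=4] -> levels [6 6 8 6 6]
  -> period-2 cycle (repeats step 7); tank 2 never drops to <=2
Tank 2 never reaches <=2 within 15 steps

Answer: -1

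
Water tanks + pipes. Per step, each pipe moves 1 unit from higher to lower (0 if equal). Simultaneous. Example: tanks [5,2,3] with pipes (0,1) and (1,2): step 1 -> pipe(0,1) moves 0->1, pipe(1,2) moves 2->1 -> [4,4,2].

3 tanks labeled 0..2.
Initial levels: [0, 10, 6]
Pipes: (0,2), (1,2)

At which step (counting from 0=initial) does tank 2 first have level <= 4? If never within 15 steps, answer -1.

Step 1: flows [2->0,1->2] -> levels [1 9 6]
Step 2: flows [2->0,1->2] -> levels [2 8 6]
Step 3: flows [2->0,1->2] -> levels [3 7 6]
Step 4: flows [2->0,1->2] -> levels [4 6 6]
Step 5: flows [2->0,1=2] -> levels [5 6 5]
Step 6: flows [0=2,1->2] -> levels [5 5 6]
Step 7: flows [2->0,2->1] -> levels [6 6 4]
Tank 2 first reaches <=4 at step 7

Answer: 7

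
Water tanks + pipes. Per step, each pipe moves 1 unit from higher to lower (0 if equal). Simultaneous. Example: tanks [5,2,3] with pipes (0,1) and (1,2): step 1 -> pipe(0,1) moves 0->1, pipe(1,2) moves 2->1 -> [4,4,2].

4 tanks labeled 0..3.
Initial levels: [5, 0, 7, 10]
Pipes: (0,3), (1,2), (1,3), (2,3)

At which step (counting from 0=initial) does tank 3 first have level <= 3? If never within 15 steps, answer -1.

Step 1: flows [3->0,2->1,3->1,3->2] -> levels [6 2 7 7]
Step 2: flows [3->0,2->1,3->1,2=3] -> levels [7 4 6 5]
Step 3: flows [0->3,2->1,3->1,2->3] -> levels [6 6 4 6]
Step 4: flows [0=3,1->2,1=3,3->2] -> levels [6 5 6 5]
Step 5: flows [0->3,2->1,1=3,2->3] -> levels [5 6 4 7]
Step 6: flows [3->0,1->2,3->1,3->2] -> levels [6 6 6 4]
Step 7: flows [0->3,1=2,1->3,2->3] -> levels [5 5 5 7]
Step 8: flows [3->0,1=2,3->1,3->2] -> levels [6 6 6 4]
  -> period-2 cycle (repeats step 6); tank 3 never drops to <=3
Tank 3 never reaches <=3 within 15 steps

Answer: -1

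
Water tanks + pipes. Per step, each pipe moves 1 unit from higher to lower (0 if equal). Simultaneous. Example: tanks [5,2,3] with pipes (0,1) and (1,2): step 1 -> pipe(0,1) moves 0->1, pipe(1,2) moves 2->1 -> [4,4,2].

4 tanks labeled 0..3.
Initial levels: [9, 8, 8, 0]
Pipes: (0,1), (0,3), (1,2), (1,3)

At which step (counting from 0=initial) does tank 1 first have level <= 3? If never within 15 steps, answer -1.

Step 1: flows [0->1,0->3,1=2,1->3] -> levels [7 8 8 2]
Step 2: flows [1->0,0->3,1=2,1->3] -> levels [7 6 8 4]
Step 3: flows [0->1,0->3,2->1,1->3] -> levels [5 7 7 6]
Step 4: flows [1->0,3->0,1=2,1->3] -> levels [7 5 7 6]
Step 5: flows [0->1,0->3,2->1,3->1] -> levels [5 8 6 6]
Step 6: flows [1->0,3->0,1->2,1->3] -> levels [7 5 7 6]
  -> period-2 cycle (repeats step 4); tank 1 never drops to <=3
Tank 1 never reaches <=3 within 15 steps

Answer: -1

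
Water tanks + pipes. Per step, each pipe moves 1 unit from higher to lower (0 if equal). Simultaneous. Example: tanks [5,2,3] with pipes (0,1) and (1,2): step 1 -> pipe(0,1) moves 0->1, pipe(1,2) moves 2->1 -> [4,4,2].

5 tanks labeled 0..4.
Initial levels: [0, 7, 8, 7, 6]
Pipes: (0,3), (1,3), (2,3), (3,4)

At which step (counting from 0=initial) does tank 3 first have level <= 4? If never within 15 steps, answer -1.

Answer: 3

Derivation:
Step 1: flows [3->0,1=3,2->3,3->4] -> levels [1 7 7 6 7]
Step 2: flows [3->0,1->3,2->3,4->3] -> levels [2 6 6 8 6]
Step 3: flows [3->0,3->1,3->2,3->4] -> levels [3 7 7 4 7]
Tank 3 first reaches <=4 at step 3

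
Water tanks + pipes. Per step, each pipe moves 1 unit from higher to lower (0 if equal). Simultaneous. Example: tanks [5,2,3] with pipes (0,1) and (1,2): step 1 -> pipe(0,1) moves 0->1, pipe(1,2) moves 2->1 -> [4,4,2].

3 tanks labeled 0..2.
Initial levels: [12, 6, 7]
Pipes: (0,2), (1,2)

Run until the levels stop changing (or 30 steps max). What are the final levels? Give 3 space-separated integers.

Answer: 8 8 9

Derivation:
Step 1: flows [0->2,2->1] -> levels [11 7 7]
Step 2: flows [0->2,1=2] -> levels [10 7 8]
Step 3: flows [0->2,2->1] -> levels [9 8 8]
Step 4: flows [0->2,1=2] -> levels [8 8 9]
Step 5: flows [2->0,2->1] -> levels [9 9 7]
Step 6: flows [0->2,1->2] -> levels [8 8 9]
  -> period-2 cycle: step 6 state = step 4 state; never stabilizes
  -> state at step 30: (30-4) mod 2 = 0, same as step 4 -> [8 8 9]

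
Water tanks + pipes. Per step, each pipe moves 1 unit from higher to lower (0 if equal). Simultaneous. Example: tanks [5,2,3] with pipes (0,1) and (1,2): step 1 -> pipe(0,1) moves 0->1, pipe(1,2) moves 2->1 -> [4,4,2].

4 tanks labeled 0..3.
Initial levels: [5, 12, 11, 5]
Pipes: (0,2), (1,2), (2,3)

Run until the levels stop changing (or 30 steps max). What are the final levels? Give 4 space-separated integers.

Answer: 8 8 9 8

Derivation:
Step 1: flows [2->0,1->2,2->3] -> levels [6 11 10 6]
Step 2: flows [2->0,1->2,2->3] -> levels [7 10 9 7]
Step 3: flows [2->0,1->2,2->3] -> levels [8 9 8 8]
Step 4: flows [0=2,1->2,2=3] -> levels [8 8 9 8]
Step 5: flows [2->0,2->1,2->3] -> levels [9 9 6 9]
Step 6: flows [0->2,1->2,3->2] -> levels [8 8 9 8]
  -> period-2 cycle: step 6 state = step 4 state; never stabilizes
  -> state at step 30: (30-4) mod 2 = 0, same as step 4 -> [8 8 9 8]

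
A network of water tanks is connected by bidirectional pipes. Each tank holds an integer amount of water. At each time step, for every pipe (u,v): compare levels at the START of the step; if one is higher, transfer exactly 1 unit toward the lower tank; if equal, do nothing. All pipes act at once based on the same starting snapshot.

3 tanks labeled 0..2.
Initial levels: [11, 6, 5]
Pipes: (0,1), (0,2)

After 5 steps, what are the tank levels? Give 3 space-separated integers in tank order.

Step 1: flows [0->1,0->2] -> levels [9 7 6]
Step 2: flows [0->1,0->2] -> levels [7 8 7]
Step 3: flows [1->0,0=2] -> levels [8 7 7]
Step 4: flows [0->1,0->2] -> levels [6 8 8]
Step 5: flows [1->0,2->0] -> levels [8 7 7]

Answer: 8 7 7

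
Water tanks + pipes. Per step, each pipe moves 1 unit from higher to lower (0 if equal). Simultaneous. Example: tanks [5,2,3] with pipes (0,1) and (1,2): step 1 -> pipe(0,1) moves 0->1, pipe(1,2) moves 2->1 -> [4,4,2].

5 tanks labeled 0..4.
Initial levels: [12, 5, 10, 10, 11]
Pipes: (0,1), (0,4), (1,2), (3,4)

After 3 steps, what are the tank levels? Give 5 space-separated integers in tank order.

Answer: 9 9 9 10 11

Derivation:
Step 1: flows [0->1,0->4,2->1,4->3] -> levels [10 7 9 11 11]
Step 2: flows [0->1,4->0,2->1,3=4] -> levels [10 9 8 11 10]
Step 3: flows [0->1,0=4,1->2,3->4] -> levels [9 9 9 10 11]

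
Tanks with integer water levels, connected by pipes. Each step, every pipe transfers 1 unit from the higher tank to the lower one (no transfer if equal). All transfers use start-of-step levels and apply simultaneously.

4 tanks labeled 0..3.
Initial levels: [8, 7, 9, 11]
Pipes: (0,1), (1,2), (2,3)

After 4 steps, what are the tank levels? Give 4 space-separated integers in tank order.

Answer: 9 7 10 9

Derivation:
Step 1: flows [0->1,2->1,3->2] -> levels [7 9 9 10]
Step 2: flows [1->0,1=2,3->2] -> levels [8 8 10 9]
Step 3: flows [0=1,2->1,2->3] -> levels [8 9 8 10]
Step 4: flows [1->0,1->2,3->2] -> levels [9 7 10 9]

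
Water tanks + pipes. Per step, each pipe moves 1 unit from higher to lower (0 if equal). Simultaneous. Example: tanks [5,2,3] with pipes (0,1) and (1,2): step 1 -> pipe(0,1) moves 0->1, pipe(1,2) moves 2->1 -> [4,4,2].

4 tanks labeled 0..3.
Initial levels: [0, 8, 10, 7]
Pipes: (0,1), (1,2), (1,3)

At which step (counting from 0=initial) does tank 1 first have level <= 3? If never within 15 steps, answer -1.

Answer: -1

Derivation:
Step 1: flows [1->0,2->1,1->3] -> levels [1 7 9 8]
Step 2: flows [1->0,2->1,3->1] -> levels [2 8 8 7]
Step 3: flows [1->0,1=2,1->3] -> levels [3 6 8 8]
Step 4: flows [1->0,2->1,3->1] -> levels [4 7 7 7]
Step 5: flows [1->0,1=2,1=3] -> levels [5 6 7 7]
Step 6: flows [1->0,2->1,3->1] -> levels [6 7 6 6]
Step 7: flows [1->0,1->2,1->3] -> levels [7 4 7 7]
Step 8: flows [0->1,2->1,3->1] -> levels [6 7 6 6]
  -> period-2 cycle (repeats step 6); tank 1 never drops to <=3
Tank 1 never reaches <=3 within 15 steps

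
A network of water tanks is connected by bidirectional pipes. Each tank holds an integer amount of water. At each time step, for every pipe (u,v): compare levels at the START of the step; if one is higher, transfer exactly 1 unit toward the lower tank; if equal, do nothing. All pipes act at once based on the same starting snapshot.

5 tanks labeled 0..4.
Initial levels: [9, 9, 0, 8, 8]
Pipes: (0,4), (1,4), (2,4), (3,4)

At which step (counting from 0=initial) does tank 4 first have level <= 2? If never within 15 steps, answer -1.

Answer: -1

Derivation:
Step 1: flows [0->4,1->4,4->2,3=4] -> levels [8 8 1 8 9]
Step 2: flows [4->0,4->1,4->2,4->3] -> levels [9 9 2 9 5]
Step 3: flows [0->4,1->4,4->2,3->4] -> levels [8 8 3 8 7]
Step 4: flows [0->4,1->4,4->2,3->4] -> levels [7 7 4 7 9]
Step 5: flows [4->0,4->1,4->2,4->3] -> levels [8 8 5 8 5]
Step 6: flows [0->4,1->4,2=4,3->4] -> levels [7 7 5 7 8]
Step 7: flows [4->0,4->1,4->2,4->3] -> levels [8 8 6 8 4]
Step 8: flows [0->4,1->4,2->4,3->4] -> levels [7 7 5 7 8]
  -> period-2 cycle (repeats step 6); tank 4 never drops to <=2
Tank 4 never reaches <=2 within 15 steps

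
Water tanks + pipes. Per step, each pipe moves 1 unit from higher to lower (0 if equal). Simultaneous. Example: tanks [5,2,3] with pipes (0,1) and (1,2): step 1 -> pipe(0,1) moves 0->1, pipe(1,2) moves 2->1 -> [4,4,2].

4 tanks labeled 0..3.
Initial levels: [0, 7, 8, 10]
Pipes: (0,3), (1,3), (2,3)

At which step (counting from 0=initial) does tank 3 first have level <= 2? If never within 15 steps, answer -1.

Step 1: flows [3->0,3->1,3->2] -> levels [1 8 9 7]
Step 2: flows [3->0,1->3,2->3] -> levels [2 7 8 8]
Step 3: flows [3->0,3->1,2=3] -> levels [3 8 8 6]
Step 4: flows [3->0,1->3,2->3] -> levels [4 7 7 7]
Step 5: flows [3->0,1=3,2=3] -> levels [5 7 7 6]
Step 6: flows [3->0,1->3,2->3] -> levels [6 6 6 7]
Step 7: flows [3->0,3->1,3->2] -> levels [7 7 7 4]
Step 8: flows [0->3,1->3,2->3] -> levels [6 6 6 7]
  -> period-2 cycle (repeats step 6); tank 3 never drops to <=2
Tank 3 never reaches <=2 within 15 steps

Answer: -1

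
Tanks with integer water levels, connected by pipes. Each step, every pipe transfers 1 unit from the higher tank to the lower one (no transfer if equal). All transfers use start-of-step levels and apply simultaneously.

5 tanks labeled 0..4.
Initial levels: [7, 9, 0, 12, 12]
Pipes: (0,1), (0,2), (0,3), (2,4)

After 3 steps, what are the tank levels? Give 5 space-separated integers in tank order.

Answer: 8 8 6 9 9

Derivation:
Step 1: flows [1->0,0->2,3->0,4->2] -> levels [8 8 2 11 11]
Step 2: flows [0=1,0->2,3->0,4->2] -> levels [8 8 4 10 10]
Step 3: flows [0=1,0->2,3->0,4->2] -> levels [8 8 6 9 9]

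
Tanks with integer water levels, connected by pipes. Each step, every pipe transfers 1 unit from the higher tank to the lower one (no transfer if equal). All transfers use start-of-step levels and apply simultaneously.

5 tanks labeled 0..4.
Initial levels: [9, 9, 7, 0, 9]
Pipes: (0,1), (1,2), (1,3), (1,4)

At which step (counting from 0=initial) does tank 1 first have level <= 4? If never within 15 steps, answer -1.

Answer: 6

Derivation:
Step 1: flows [0=1,1->2,1->3,1=4] -> levels [9 7 8 1 9]
Step 2: flows [0->1,2->1,1->3,4->1] -> levels [8 9 7 2 8]
Step 3: flows [1->0,1->2,1->3,1->4] -> levels [9 5 8 3 9]
Step 4: flows [0->1,2->1,1->3,4->1] -> levels [8 7 7 4 8]
Step 5: flows [0->1,1=2,1->3,4->1] -> levels [7 8 7 5 7]
Step 6: flows [1->0,1->2,1->3,1->4] -> levels [8 4 8 6 8]
Tank 1 first reaches <=4 at step 6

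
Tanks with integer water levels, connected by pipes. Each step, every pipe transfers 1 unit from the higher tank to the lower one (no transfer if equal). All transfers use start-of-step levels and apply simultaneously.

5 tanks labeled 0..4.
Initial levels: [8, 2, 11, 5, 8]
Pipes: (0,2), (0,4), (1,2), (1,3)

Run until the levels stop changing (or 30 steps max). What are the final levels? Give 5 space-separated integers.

Answer: 6 5 8 7 8

Derivation:
Step 1: flows [2->0,0=4,2->1,3->1] -> levels [9 4 9 4 8]
Step 2: flows [0=2,0->4,2->1,1=3] -> levels [8 5 8 4 9]
Step 3: flows [0=2,4->0,2->1,1->3] -> levels [9 5 7 5 8]
Step 4: flows [0->2,0->4,2->1,1=3] -> levels [7 6 7 5 9]
Step 5: flows [0=2,4->0,2->1,1->3] -> levels [8 6 6 6 8]
Step 6: flows [0->2,0=4,1=2,1=3] -> levels [7 6 7 6 8]
Step 7: flows [0=2,4->0,2->1,1=3] -> levels [8 7 6 6 7]
Step 8: flows [0->2,0->4,1->2,1->3] -> levels [6 5 8 7 8]
Step 9: flows [2->0,4->0,2->1,3->1] -> levels [8 7 6 6 7]
  -> period-2 cycle: step 9 state = step 7 state; never stabilizes
  -> state at step 30: (30-7) mod 2 = 1, same as step 8 -> [6 5 8 7 8]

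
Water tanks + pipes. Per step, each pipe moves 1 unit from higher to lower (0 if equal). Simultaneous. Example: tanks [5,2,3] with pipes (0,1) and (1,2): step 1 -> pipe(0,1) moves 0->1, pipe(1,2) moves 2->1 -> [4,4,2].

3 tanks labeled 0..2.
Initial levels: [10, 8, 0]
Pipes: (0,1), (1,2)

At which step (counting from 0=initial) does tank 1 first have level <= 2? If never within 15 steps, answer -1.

Answer: -1

Derivation:
Step 1: flows [0->1,1->2] -> levels [9 8 1]
Step 2: flows [0->1,1->2] -> levels [8 8 2]
Step 3: flows [0=1,1->2] -> levels [8 7 3]
Step 4: flows [0->1,1->2] -> levels [7 7 4]
Step 5: flows [0=1,1->2] -> levels [7 6 5]
Step 6: flows [0->1,1->2] -> levels [6 6 6]
Step 7: flows [0=1,1=2] -> levels [6 6 6]
  -> stable; tank 1 stays at 6 > 2
Tank 1 never reaches <=2 within 15 steps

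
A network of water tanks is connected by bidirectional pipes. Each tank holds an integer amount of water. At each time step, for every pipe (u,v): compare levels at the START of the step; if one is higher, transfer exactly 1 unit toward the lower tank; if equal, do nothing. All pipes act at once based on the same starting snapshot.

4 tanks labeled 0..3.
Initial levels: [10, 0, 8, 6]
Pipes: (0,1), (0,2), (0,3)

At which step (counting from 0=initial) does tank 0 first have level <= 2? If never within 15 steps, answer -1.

Step 1: flows [0->1,0->2,0->3] -> levels [7 1 9 7]
Step 2: flows [0->1,2->0,0=3] -> levels [7 2 8 7]
Step 3: flows [0->1,2->0,0=3] -> levels [7 3 7 7]
Step 4: flows [0->1,0=2,0=3] -> levels [6 4 7 7]
Step 5: flows [0->1,2->0,3->0] -> levels [7 5 6 6]
Step 6: flows [0->1,0->2,0->3] -> levels [4 6 7 7]
Step 7: flows [1->0,2->0,3->0] -> levels [7 5 6 6]
  -> period-2 cycle (repeats step 5); tank 0 never drops to <=2
Tank 0 never reaches <=2 within 15 steps

Answer: -1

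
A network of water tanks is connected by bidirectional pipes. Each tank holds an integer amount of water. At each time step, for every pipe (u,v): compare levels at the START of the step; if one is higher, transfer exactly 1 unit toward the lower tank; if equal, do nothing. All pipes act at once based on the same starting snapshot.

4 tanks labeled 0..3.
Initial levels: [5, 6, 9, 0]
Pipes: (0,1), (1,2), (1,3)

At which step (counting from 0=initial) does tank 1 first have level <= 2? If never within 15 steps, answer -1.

Answer: -1

Derivation:
Step 1: flows [1->0,2->1,1->3] -> levels [6 5 8 1]
Step 2: flows [0->1,2->1,1->3] -> levels [5 6 7 2]
Step 3: flows [1->0,2->1,1->3] -> levels [6 5 6 3]
Step 4: flows [0->1,2->1,1->3] -> levels [5 6 5 4]
Step 5: flows [1->0,1->2,1->3] -> levels [6 3 6 5]
Step 6: flows [0->1,2->1,3->1] -> levels [5 6 5 4]
  -> period-2 cycle (repeats step 4); tank 1 never drops to <=2
Tank 1 never reaches <=2 within 15 steps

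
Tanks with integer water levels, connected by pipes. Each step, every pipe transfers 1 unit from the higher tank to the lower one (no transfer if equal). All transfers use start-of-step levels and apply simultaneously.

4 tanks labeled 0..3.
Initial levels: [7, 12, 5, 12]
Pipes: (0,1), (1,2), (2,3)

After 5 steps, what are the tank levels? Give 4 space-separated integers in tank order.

Step 1: flows [1->0,1->2,3->2] -> levels [8 10 7 11]
Step 2: flows [1->0,1->2,3->2] -> levels [9 8 9 10]
Step 3: flows [0->1,2->1,3->2] -> levels [8 10 9 9]
Step 4: flows [1->0,1->2,2=3] -> levels [9 8 10 9]
Step 5: flows [0->1,2->1,2->3] -> levels [8 10 8 10]

Answer: 8 10 8 10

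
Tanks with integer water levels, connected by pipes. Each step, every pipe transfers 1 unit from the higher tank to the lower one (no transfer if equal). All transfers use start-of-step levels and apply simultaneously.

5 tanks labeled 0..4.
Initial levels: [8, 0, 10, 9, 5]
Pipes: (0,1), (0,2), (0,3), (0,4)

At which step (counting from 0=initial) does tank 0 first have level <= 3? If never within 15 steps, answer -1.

Answer: -1

Derivation:
Step 1: flows [0->1,2->0,3->0,0->4] -> levels [8 1 9 8 6]
Step 2: flows [0->1,2->0,0=3,0->4] -> levels [7 2 8 8 7]
Step 3: flows [0->1,2->0,3->0,0=4] -> levels [8 3 7 7 7]
Step 4: flows [0->1,0->2,0->3,0->4] -> levels [4 4 8 8 8]
Step 5: flows [0=1,2->0,3->0,4->0] -> levels [7 4 7 7 7]
Step 6: flows [0->1,0=2,0=3,0=4] -> levels [6 5 7 7 7]
Step 7: flows [0->1,2->0,3->0,4->0] -> levels [8 6 6 6 6]
Step 8: flows [0->1,0->2,0->3,0->4] -> levels [4 7 7 7 7]
Step 9: flows [1->0,2->0,3->0,4->0] -> levels [8 6 6 6 6]
  -> period-2 cycle (repeats step 7); tank 0 never drops to <=3
Tank 0 never reaches <=3 within 15 steps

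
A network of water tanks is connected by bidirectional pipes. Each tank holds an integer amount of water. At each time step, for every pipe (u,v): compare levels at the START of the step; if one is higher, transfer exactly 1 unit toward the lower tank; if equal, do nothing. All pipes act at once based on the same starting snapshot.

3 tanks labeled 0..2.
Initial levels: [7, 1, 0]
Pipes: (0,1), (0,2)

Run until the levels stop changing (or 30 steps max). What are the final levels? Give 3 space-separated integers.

Answer: 4 2 2

Derivation:
Step 1: flows [0->1,0->2] -> levels [5 2 1]
Step 2: flows [0->1,0->2] -> levels [3 3 2]
Step 3: flows [0=1,0->2] -> levels [2 3 3]
Step 4: flows [1->0,2->0] -> levels [4 2 2]
Step 5: flows [0->1,0->2] -> levels [2 3 3]
  -> period-2 cycle: step 5 state = step 3 state; never stabilizes
  -> state at step 30: (30-3) mod 2 = 1, same as step 4 -> [4 2 2]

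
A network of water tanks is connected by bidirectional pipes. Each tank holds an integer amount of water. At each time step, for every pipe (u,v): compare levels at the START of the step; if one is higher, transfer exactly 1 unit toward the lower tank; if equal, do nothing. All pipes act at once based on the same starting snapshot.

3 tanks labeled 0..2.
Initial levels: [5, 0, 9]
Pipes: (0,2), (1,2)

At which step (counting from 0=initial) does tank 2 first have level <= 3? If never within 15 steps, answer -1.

Step 1: flows [2->0,2->1] -> levels [6 1 7]
Step 2: flows [2->0,2->1] -> levels [7 2 5]
Step 3: flows [0->2,2->1] -> levels [6 3 5]
Step 4: flows [0->2,2->1] -> levels [5 4 5]
Step 5: flows [0=2,2->1] -> levels [5 5 4]
Step 6: flows [0->2,1->2] -> levels [4 4 6]
Step 7: flows [2->0,2->1] -> levels [5 5 4]
  -> period-2 cycle (repeats step 5); tank 2 never drops to <=3
Tank 2 never reaches <=3 within 15 steps

Answer: -1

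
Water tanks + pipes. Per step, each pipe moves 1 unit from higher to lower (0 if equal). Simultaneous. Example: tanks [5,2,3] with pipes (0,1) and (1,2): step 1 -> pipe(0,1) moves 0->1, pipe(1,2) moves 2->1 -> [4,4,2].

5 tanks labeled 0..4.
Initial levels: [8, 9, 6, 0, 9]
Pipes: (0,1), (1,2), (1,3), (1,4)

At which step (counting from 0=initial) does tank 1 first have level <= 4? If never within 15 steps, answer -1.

Step 1: flows [1->0,1->2,1->3,1=4] -> levels [9 6 7 1 9]
Step 2: flows [0->1,2->1,1->3,4->1] -> levels [8 8 6 2 8]
Step 3: flows [0=1,1->2,1->3,1=4] -> levels [8 6 7 3 8]
Step 4: flows [0->1,2->1,1->3,4->1] -> levels [7 8 6 4 7]
Step 5: flows [1->0,1->2,1->3,1->4] -> levels [8 4 7 5 8]
Tank 1 first reaches <=4 at step 5

Answer: 5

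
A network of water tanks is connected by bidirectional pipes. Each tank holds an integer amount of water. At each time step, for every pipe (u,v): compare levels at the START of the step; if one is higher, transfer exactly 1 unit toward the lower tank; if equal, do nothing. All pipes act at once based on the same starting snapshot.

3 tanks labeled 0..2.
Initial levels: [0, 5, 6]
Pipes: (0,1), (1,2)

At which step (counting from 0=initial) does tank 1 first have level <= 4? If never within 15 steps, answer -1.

Step 1: flows [1->0,2->1] -> levels [1 5 5]
Step 2: flows [1->0,1=2] -> levels [2 4 5]
Tank 1 first reaches <=4 at step 2

Answer: 2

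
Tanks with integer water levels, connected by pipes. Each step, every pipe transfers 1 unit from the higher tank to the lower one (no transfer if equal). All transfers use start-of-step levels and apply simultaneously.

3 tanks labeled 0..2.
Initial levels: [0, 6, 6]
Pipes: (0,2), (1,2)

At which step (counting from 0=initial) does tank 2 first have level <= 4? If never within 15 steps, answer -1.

Step 1: flows [2->0,1=2] -> levels [1 6 5]
Step 2: flows [2->0,1->2] -> levels [2 5 5]
Step 3: flows [2->0,1=2] -> levels [3 5 4]
Tank 2 first reaches <=4 at step 3

Answer: 3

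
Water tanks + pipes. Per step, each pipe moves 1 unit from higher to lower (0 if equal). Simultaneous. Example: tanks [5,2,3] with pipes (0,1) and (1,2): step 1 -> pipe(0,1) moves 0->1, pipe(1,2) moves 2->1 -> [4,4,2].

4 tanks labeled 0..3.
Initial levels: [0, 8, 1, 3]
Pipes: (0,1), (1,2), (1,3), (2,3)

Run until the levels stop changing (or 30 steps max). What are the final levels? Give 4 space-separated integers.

Answer: 3 1 4 4

Derivation:
Step 1: flows [1->0,1->2,1->3,3->2] -> levels [1 5 3 3]
Step 2: flows [1->0,1->2,1->3,2=3] -> levels [2 2 4 4]
Step 3: flows [0=1,2->1,3->1,2=3] -> levels [2 4 3 3]
Step 4: flows [1->0,1->2,1->3,2=3] -> levels [3 1 4 4]
Step 5: flows [0->1,2->1,3->1,2=3] -> levels [2 4 3 3]
  -> period-2 cycle: step 5 state = step 3 state; never stabilizes
  -> state at step 30: (30-3) mod 2 = 1, same as step 4 -> [3 1 4 4]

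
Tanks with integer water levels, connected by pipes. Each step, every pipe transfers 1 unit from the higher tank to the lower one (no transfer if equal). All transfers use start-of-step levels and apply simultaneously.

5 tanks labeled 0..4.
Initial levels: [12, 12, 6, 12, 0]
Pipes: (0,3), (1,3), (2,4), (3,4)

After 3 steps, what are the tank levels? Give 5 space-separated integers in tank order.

Step 1: flows [0=3,1=3,2->4,3->4] -> levels [12 12 5 11 2]
Step 2: flows [0->3,1->3,2->4,3->4] -> levels [11 11 4 12 4]
Step 3: flows [3->0,3->1,2=4,3->4] -> levels [12 12 4 9 5]

Answer: 12 12 4 9 5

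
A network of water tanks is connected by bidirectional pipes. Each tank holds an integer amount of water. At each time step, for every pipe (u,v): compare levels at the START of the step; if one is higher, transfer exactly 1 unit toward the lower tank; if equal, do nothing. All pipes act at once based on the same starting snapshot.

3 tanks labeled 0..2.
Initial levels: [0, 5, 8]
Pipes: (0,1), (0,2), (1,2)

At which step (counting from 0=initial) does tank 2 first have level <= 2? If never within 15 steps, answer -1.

Step 1: flows [1->0,2->0,2->1] -> levels [2 5 6]
Step 2: flows [1->0,2->0,2->1] -> levels [4 5 4]
Step 3: flows [1->0,0=2,1->2] -> levels [5 3 5]
Step 4: flows [0->1,0=2,2->1] -> levels [4 5 4]
  -> period-2 cycle (repeats step 2); tank 2 never drops to <=2
Tank 2 never reaches <=2 within 15 steps

Answer: -1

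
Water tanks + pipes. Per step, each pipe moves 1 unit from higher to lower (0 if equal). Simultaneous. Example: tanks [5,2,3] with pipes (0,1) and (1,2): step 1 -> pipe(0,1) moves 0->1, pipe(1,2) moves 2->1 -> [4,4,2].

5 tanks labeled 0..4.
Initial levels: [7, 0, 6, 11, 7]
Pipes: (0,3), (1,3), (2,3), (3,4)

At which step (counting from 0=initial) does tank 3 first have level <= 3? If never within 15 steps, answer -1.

Step 1: flows [3->0,3->1,3->2,3->4] -> levels [8 1 7 7 8]
Step 2: flows [0->3,3->1,2=3,4->3] -> levels [7 2 7 8 7]
Step 3: flows [3->0,3->1,3->2,3->4] -> levels [8 3 8 4 8]
Step 4: flows [0->3,3->1,2->3,4->3] -> levels [7 4 7 6 7]
Step 5: flows [0->3,3->1,2->3,4->3] -> levels [6 5 6 8 6]
Step 6: flows [3->0,3->1,3->2,3->4] -> levels [7 6 7 4 7]
Step 7: flows [0->3,1->3,2->3,4->3] -> levels [6 5 6 8 6]
  -> period-2 cycle (repeats step 5); tank 3 never drops to <=3
Tank 3 never reaches <=3 within 15 steps

Answer: -1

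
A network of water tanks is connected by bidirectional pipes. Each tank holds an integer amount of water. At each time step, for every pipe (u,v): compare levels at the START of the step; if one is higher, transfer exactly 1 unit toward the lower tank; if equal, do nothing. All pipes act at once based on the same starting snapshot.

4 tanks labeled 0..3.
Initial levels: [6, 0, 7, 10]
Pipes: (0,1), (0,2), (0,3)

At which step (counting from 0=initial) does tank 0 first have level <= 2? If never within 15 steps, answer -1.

Step 1: flows [0->1,2->0,3->0] -> levels [7 1 6 9]
Step 2: flows [0->1,0->2,3->0] -> levels [6 2 7 8]
Step 3: flows [0->1,2->0,3->0] -> levels [7 3 6 7]
Step 4: flows [0->1,0->2,0=3] -> levels [5 4 7 7]
Step 5: flows [0->1,2->0,3->0] -> levels [6 5 6 6]
Step 6: flows [0->1,0=2,0=3] -> levels [5 6 6 6]
Step 7: flows [1->0,2->0,3->0] -> levels [8 5 5 5]
Step 8: flows [0->1,0->2,0->3] -> levels [5 6 6 6]
  -> period-2 cycle (repeats step 6); tank 0 never drops to <=2
Tank 0 never reaches <=2 within 15 steps

Answer: -1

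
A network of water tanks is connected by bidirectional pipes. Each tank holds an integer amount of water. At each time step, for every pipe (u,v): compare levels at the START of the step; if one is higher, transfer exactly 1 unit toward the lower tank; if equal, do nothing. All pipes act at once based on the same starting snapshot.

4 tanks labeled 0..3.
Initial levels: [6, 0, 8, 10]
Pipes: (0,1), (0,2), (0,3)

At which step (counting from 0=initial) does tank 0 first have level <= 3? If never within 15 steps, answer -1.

Answer: -1

Derivation:
Step 1: flows [0->1,2->0,3->0] -> levels [7 1 7 9]
Step 2: flows [0->1,0=2,3->0] -> levels [7 2 7 8]
Step 3: flows [0->1,0=2,3->0] -> levels [7 3 7 7]
Step 4: flows [0->1,0=2,0=3] -> levels [6 4 7 7]
Step 5: flows [0->1,2->0,3->0] -> levels [7 5 6 6]
Step 6: flows [0->1,0->2,0->3] -> levels [4 6 7 7]
Step 7: flows [1->0,2->0,3->0] -> levels [7 5 6 6]
  -> period-2 cycle (repeats step 5); tank 0 never drops to <=3
Tank 0 never reaches <=3 within 15 steps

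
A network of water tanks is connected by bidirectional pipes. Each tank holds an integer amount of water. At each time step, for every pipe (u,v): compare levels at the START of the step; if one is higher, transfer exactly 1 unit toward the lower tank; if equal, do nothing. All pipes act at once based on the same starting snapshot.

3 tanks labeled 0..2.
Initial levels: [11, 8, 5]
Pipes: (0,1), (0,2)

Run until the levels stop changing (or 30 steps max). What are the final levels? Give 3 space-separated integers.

Answer: 8 8 8

Derivation:
Step 1: flows [0->1,0->2] -> levels [9 9 6]
Step 2: flows [0=1,0->2] -> levels [8 9 7]
Step 3: flows [1->0,0->2] -> levels [8 8 8]
Step 4: flows [0=1,0=2] -> levels [8 8 8]
  -> stable (no change)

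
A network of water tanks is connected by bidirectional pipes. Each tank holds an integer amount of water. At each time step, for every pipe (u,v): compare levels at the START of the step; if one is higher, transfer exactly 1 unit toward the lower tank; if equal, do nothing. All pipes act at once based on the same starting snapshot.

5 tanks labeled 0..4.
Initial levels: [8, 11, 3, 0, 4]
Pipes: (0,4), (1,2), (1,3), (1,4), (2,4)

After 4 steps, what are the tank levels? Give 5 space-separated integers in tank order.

Answer: 6 4 5 4 7

Derivation:
Step 1: flows [0->4,1->2,1->3,1->4,4->2] -> levels [7 8 5 1 5]
Step 2: flows [0->4,1->2,1->3,1->4,2=4] -> levels [6 5 6 2 7]
Step 3: flows [4->0,2->1,1->3,4->1,4->2] -> levels [7 6 6 3 4]
Step 4: flows [0->4,1=2,1->3,1->4,2->4] -> levels [6 4 5 4 7]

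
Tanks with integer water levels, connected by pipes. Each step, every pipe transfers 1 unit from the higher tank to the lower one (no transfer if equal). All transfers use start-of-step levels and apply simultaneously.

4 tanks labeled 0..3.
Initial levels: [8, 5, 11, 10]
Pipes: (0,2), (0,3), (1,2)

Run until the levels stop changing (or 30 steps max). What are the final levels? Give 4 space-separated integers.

Step 1: flows [2->0,3->0,2->1] -> levels [10 6 9 9]
Step 2: flows [0->2,0->3,2->1] -> levels [8 7 9 10]
Step 3: flows [2->0,3->0,2->1] -> levels [10 8 7 9]
Step 4: flows [0->2,0->3,1->2] -> levels [8 7 9 10]
  -> period-2 cycle: step 4 state = step 2 state; never stabilizes
  -> state at step 30: (30-2) mod 2 = 0, same as step 2 -> [8 7 9 10]

Answer: 8 7 9 10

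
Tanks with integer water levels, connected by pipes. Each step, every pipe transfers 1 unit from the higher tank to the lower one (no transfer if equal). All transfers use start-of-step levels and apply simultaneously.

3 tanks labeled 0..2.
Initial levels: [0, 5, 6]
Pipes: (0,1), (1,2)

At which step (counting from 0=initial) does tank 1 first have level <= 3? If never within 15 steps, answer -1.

Step 1: flows [1->0,2->1] -> levels [1 5 5]
Step 2: flows [1->0,1=2] -> levels [2 4 5]
Step 3: flows [1->0,2->1] -> levels [3 4 4]
Step 4: flows [1->0,1=2] -> levels [4 3 4]
Tank 1 first reaches <=3 at step 4

Answer: 4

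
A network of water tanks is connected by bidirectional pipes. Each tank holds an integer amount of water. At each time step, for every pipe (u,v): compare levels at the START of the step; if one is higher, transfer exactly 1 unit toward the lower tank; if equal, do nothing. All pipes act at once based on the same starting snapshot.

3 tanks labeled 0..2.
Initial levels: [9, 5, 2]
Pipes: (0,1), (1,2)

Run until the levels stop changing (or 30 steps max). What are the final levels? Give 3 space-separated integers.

Answer: 5 6 5

Derivation:
Step 1: flows [0->1,1->2] -> levels [8 5 3]
Step 2: flows [0->1,1->2] -> levels [7 5 4]
Step 3: flows [0->1,1->2] -> levels [6 5 5]
Step 4: flows [0->1,1=2] -> levels [5 6 5]
Step 5: flows [1->0,1->2] -> levels [6 4 6]
Step 6: flows [0->1,2->1] -> levels [5 6 5]
  -> period-2 cycle: step 6 state = step 4 state; never stabilizes
  -> state at step 30: (30-4) mod 2 = 0, same as step 4 -> [5 6 5]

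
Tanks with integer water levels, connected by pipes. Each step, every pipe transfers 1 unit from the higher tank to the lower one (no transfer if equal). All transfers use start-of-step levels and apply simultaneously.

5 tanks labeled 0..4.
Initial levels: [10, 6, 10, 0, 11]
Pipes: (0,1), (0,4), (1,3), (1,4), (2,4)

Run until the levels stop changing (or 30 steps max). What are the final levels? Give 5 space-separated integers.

Step 1: flows [0->1,4->0,1->3,4->1,4->2] -> levels [10 7 11 1 8]
Step 2: flows [0->1,0->4,1->3,4->1,2->4] -> levels [8 8 10 2 9]
Step 3: flows [0=1,4->0,1->3,4->1,2->4] -> levels [9 8 9 3 8]
Step 4: flows [0->1,0->4,1->3,1=4,2->4] -> levels [7 8 8 4 10]
Step 5: flows [1->0,4->0,1->3,4->1,4->2] -> levels [9 7 9 5 7]
Step 6: flows [0->1,0->4,1->3,1=4,2->4] -> levels [7 7 8 6 9]
Step 7: flows [0=1,4->0,1->3,4->1,4->2] -> levels [8 7 9 7 6]
Step 8: flows [0->1,0->4,1=3,1->4,2->4] -> levels [6 7 8 7 9]
Step 9: flows [1->0,4->0,1=3,4->1,4->2] -> levels [8 7 9 7 6]
  -> period-2 cycle: step 9 state = step 7 state; never stabilizes
  -> state at step 30: (30-7) mod 2 = 1, same as step 8 -> [6 7 8 7 9]

Answer: 6 7 8 7 9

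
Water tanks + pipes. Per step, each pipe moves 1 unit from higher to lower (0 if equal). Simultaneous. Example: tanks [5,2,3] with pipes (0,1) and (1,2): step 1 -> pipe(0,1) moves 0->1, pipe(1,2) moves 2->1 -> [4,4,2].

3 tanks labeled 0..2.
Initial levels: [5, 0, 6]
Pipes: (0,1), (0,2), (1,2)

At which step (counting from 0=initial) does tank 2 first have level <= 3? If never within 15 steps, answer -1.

Step 1: flows [0->1,2->0,2->1] -> levels [5 2 4]
Step 2: flows [0->1,0->2,2->1] -> levels [3 4 4]
Step 3: flows [1->0,2->0,1=2] -> levels [5 3 3]
Tank 2 first reaches <=3 at step 3

Answer: 3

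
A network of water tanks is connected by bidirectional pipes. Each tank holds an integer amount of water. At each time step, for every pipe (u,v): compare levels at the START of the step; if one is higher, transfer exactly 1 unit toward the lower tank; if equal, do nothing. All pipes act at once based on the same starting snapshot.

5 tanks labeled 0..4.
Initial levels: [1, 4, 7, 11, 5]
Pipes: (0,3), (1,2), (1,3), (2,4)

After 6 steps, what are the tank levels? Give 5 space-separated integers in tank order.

Answer: 6 5 7 5 5

Derivation:
Step 1: flows [3->0,2->1,3->1,2->4] -> levels [2 6 5 9 6]
Step 2: flows [3->0,1->2,3->1,4->2] -> levels [3 6 7 7 5]
Step 3: flows [3->0,2->1,3->1,2->4] -> levels [4 8 5 5 6]
Step 4: flows [3->0,1->2,1->3,4->2] -> levels [5 6 7 5 5]
Step 5: flows [0=3,2->1,1->3,2->4] -> levels [5 6 5 6 6]
Step 6: flows [3->0,1->2,1=3,4->2] -> levels [6 5 7 5 5]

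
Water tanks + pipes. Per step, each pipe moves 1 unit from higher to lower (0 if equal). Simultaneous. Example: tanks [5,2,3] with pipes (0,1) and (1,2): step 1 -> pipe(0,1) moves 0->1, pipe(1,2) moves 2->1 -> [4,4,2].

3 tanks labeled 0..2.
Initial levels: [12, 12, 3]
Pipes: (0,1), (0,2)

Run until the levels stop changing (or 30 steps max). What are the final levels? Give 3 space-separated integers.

Answer: 9 9 9

Derivation:
Step 1: flows [0=1,0->2] -> levels [11 12 4]
Step 2: flows [1->0,0->2] -> levels [11 11 5]
Step 3: flows [0=1,0->2] -> levels [10 11 6]
Step 4: flows [1->0,0->2] -> levels [10 10 7]
Step 5: flows [0=1,0->2] -> levels [9 10 8]
Step 6: flows [1->0,0->2] -> levels [9 9 9]
Step 7: flows [0=1,0=2] -> levels [9 9 9]
  -> stable (no change)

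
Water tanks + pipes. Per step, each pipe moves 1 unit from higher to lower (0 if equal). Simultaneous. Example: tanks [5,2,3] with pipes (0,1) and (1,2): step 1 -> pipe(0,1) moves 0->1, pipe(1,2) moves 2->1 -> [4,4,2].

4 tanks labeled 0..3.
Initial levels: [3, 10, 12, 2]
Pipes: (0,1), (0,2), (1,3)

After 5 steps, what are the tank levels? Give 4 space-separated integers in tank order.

Step 1: flows [1->0,2->0,1->3] -> levels [5 8 11 3]
Step 2: flows [1->0,2->0,1->3] -> levels [7 6 10 4]
Step 3: flows [0->1,2->0,1->3] -> levels [7 6 9 5]
Step 4: flows [0->1,2->0,1->3] -> levels [7 6 8 6]
Step 5: flows [0->1,2->0,1=3] -> levels [7 7 7 6]

Answer: 7 7 7 6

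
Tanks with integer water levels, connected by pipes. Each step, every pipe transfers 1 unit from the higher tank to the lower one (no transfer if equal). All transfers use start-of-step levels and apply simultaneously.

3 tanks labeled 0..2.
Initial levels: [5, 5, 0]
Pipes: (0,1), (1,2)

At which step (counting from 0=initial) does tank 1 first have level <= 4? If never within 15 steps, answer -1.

Answer: 1

Derivation:
Step 1: flows [0=1,1->2] -> levels [5 4 1]
Tank 1 first reaches <=4 at step 1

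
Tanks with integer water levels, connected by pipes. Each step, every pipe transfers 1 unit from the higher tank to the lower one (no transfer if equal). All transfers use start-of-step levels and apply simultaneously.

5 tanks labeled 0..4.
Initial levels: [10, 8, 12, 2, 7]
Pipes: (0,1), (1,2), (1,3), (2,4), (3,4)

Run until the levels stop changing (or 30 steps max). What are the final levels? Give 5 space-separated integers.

Step 1: flows [0->1,2->1,1->3,2->4,4->3] -> levels [9 9 10 4 7]
Step 2: flows [0=1,2->1,1->3,2->4,4->3] -> levels [9 9 8 6 7]
Step 3: flows [0=1,1->2,1->3,2->4,4->3] -> levels [9 7 8 8 7]
Step 4: flows [0->1,2->1,3->1,2->4,3->4] -> levels [8 10 6 6 9]
Step 5: flows [1->0,1->2,1->3,4->2,4->3] -> levels [9 7 8 8 7]
  -> period-2 cycle: step 5 state = step 3 state; never stabilizes
  -> state at step 30: (30-3) mod 2 = 1, same as step 4 -> [8 10 6 6 9]

Answer: 8 10 6 6 9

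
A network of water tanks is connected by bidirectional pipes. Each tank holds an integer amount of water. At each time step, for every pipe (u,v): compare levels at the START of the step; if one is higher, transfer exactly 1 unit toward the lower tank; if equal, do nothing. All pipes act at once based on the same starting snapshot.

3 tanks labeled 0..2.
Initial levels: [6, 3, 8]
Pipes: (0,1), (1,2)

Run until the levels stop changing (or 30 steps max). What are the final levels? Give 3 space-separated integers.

Step 1: flows [0->1,2->1] -> levels [5 5 7]
Step 2: flows [0=1,2->1] -> levels [5 6 6]
Step 3: flows [1->0,1=2] -> levels [6 5 6]
Step 4: flows [0->1,2->1] -> levels [5 7 5]
Step 5: flows [1->0,1->2] -> levels [6 5 6]
  -> period-2 cycle: step 5 state = step 3 state; never stabilizes
  -> state at step 30: (30-3) mod 2 = 1, same as step 4 -> [5 7 5]

Answer: 5 7 5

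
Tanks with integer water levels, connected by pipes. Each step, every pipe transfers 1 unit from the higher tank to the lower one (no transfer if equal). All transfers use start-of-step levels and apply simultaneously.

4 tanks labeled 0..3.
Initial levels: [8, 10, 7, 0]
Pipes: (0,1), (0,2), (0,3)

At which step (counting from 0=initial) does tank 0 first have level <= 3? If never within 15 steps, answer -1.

Answer: -1

Derivation:
Step 1: flows [1->0,0->2,0->3] -> levels [7 9 8 1]
Step 2: flows [1->0,2->0,0->3] -> levels [8 8 7 2]
Step 3: flows [0=1,0->2,0->3] -> levels [6 8 8 3]
Step 4: flows [1->0,2->0,0->3] -> levels [7 7 7 4]
Step 5: flows [0=1,0=2,0->3] -> levels [6 7 7 5]
Step 6: flows [1->0,2->0,0->3] -> levels [7 6 6 6]
Step 7: flows [0->1,0->2,0->3] -> levels [4 7 7 7]
Step 8: flows [1->0,2->0,3->0] -> levels [7 6 6 6]
  -> period-2 cycle (repeats step 6); tank 0 never drops to <=3
Tank 0 never reaches <=3 within 15 steps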